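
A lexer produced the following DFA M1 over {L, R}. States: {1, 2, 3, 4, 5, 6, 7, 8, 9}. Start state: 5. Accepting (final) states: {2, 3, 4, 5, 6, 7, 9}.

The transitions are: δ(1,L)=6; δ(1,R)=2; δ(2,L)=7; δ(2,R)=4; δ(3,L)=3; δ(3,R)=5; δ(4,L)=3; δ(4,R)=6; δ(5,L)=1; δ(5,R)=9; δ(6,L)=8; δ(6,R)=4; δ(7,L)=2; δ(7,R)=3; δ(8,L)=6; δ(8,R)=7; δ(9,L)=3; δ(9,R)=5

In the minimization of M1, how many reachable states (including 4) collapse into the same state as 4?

Start with accepting vs non-accepting: {2,3,4,5,6,7,9} | {1,8}.
On input L, block {2,3,4,5,6,7,9} splits into {2,3,4,7,9} and {5,6}.
On input R, block {2,3,4,7,9} splits into {3,4,9} and {2,7}.
The partition is now stable with 4 blocks: {3,4,9} | {1,8} | {5,6} | {2,7}.
The equivalence class containing 4 is {3,4,9}, of size 3.

3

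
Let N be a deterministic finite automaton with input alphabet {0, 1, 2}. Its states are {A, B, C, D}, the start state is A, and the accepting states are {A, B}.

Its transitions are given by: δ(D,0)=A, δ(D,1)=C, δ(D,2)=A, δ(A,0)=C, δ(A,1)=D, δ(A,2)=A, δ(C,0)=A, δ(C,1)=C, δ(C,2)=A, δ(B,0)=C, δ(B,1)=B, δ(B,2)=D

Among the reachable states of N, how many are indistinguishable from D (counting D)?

2

First remove the unreachable states {B}; 3 states remain.
P0 = {A} | {C,D}.
Stable partition: {A} | {C,D} — 2 equivalence classes.
State D belongs to the block {C,D}, which has 2 states.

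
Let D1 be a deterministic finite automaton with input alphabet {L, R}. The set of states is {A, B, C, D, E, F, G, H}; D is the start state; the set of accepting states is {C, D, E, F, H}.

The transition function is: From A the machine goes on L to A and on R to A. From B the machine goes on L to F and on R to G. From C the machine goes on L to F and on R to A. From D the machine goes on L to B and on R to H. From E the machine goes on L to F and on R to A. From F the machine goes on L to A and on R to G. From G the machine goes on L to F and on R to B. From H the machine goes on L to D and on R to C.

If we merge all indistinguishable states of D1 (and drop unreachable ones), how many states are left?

Reachable states from the start: {A,B,C,D,F,G,H}. Unreachable: {E} — drop them.
P0 = {C,D,F,H} | {A,B,G}.
On input L, block {C,D,F,H} splits into {C,H} and {D,F}.
On input R, block {C,H} splits into {C} and {H}.
Refine {A,B,G} on symbol L: members go to different blocks, giving {B,G} and {A}.
Refine {D,F} on symbol L: members go to different blocks, giving {D} and {F}.
The partition is now stable with 6 blocks: {C} | {B,G} | {D} | {H} | {A} | {F}.

6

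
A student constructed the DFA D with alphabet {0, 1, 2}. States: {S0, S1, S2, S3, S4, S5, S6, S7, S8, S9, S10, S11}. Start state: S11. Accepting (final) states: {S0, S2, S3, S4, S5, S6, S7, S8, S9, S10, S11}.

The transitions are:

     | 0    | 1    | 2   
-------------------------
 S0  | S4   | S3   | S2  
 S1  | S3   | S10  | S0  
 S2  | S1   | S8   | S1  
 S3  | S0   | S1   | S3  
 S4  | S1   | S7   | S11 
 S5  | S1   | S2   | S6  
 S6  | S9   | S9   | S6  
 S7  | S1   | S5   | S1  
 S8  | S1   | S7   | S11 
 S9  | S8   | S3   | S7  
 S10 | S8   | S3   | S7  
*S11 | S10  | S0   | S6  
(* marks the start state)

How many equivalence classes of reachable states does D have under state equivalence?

All states are reachable from the start state.
P0 = {S0,S2,S3,S4,S5,S6,S7,S8,S9,S10,S11} | {S1}.
Refine {S0,S2,S3,S4,S5,S6,S7,S8,S9,S10,S11} on symbol 0: members go to different blocks, giving {S0,S3,S6,S9,S10,S11} and {S2,S4,S5,S7,S8}.
On input 0, block {S0,S3,S6,S9,S10,S11} splits into {S0,S9,S10} and {S3,S6,S11}.
On input 2, block {S2,S4,S5,S7,S8} splits into {S4,S5,S8} and {S2,S7}.
Refine {S3,S6,S11} on symbol 1: members go to different blocks, giving {S6,S11} and {S3}.
Stable partition: {S0,S9,S10} | {S1} | {S4,S5,S8} | {S6,S11} | {S2,S7} | {S3} — 6 equivalence classes.

6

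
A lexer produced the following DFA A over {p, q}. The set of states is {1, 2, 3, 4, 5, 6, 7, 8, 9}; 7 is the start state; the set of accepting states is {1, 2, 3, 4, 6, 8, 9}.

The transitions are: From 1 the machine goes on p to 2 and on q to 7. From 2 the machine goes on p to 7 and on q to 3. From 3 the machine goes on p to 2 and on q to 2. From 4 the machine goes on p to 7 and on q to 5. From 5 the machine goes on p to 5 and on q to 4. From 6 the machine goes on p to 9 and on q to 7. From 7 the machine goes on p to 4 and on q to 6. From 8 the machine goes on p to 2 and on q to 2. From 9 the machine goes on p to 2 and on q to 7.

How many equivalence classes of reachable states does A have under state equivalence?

First remove the unreachable states {1,8}; 7 states remain.
P0 = {2,3,4,6,9} | {5,7}.
Refine {2,3,4,6,9} on symbol p: members go to different blocks, giving {3,6,9} and {2,4}.
On input p, block {3,6,9} splits into {3,9} and {6}.
On input q, block {3,9} splits into {3} and {9}.
Split {5,7} by δ(·,p) → {5} and {7}.
On input q, block {2,4} splits into {2} and {4}.
Stable partition: {3} | {5} | {2} | {6} | {9} | {7} | {4} — 7 equivalence classes.

7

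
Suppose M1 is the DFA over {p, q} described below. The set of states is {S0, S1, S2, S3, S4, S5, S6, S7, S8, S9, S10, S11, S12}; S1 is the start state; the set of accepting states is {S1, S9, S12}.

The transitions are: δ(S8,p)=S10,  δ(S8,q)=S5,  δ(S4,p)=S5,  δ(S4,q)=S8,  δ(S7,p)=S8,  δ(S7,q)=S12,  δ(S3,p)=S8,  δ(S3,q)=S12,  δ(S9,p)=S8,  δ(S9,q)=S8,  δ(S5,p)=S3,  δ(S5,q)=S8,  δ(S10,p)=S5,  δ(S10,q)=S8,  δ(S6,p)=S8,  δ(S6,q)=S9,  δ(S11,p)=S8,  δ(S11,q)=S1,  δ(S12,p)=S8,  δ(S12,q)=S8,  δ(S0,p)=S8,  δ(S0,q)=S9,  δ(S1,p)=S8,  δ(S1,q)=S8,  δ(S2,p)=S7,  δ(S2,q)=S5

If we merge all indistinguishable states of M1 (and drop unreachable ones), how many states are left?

States {S0,S2,S4,S6,S7,S9,S11} cannot be reached from the start state, so discard them.
Initial partition by acceptance: {S1,S12} | {S3,S5,S8,S10}.
Split {S3,S5,S8,S10} by δ(·,q) → {S5,S8,S10} and {S3}.
Refine {S5,S8,S10} on symbol p: members go to different blocks, giving {S8,S10} and {S5}.
On input p, block {S8,S10} splits into {S8} and {S10}.
Stable partition: {S1,S12} | {S8} | {S3} | {S5} | {S10} — 5 equivalence classes.

5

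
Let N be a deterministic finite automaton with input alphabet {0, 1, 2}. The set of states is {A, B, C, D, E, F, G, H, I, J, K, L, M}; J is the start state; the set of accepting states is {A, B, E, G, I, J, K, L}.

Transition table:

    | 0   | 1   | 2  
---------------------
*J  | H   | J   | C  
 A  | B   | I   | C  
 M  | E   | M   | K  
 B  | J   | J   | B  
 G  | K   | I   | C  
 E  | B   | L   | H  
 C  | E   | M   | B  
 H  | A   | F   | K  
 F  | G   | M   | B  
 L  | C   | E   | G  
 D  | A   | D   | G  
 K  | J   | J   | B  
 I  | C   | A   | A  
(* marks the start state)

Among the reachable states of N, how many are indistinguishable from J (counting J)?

Reachable states from the start: {A,B,C,E,F,G,H,I,J,K,L,M}. Unreachable: {D} — drop them.
P0 = {A,B,E,G,I,J,K,L} | {C,F,H,M}.
Split {A,B,E,G,I,J,K,L} by δ(·,0) → {A,B,E,G,K} and {I,J,L}.
Split {A,B,E,G,K} by δ(·,0) → {A,E,G} and {B,K}.
Refine {I,J,L} on symbol 1: members go to different blocks, giving {I,L} and {J}.
The partition is now stable with 5 blocks: {A,E,G} | {C,F,H,M} | {I,L} | {B,K} | {J}.
The equivalence class containing J is {J}, of size 1.

1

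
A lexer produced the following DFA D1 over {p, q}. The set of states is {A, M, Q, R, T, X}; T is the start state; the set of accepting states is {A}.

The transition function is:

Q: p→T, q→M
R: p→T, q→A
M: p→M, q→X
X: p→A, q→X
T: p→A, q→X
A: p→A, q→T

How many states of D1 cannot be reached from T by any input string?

3

BFS from T reaches {A, T, X}; the 3 state(s) M, Q, R are never visited.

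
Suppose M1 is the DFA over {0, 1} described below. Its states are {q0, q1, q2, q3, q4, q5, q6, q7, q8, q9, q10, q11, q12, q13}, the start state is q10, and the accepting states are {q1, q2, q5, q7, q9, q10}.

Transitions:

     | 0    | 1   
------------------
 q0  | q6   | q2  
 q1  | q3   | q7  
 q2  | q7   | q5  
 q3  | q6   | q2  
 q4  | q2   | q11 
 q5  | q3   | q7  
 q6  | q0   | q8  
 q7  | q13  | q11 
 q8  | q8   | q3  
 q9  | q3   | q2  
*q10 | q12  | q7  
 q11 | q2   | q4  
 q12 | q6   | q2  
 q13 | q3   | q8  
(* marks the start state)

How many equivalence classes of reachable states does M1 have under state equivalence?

States {q1,q9} cannot be reached from the start state, so discard them.
P0 = {q2,q5,q7,q10} | {q0,q3,q4,q6,q8,q11,q12,q13}.
Refine {q2,q5,q7,q10} on symbol 0: members go to different blocks, giving {q5,q7,q10} and {q2}.
Refine {q5,q7,q10} on symbol 1: members go to different blocks, giving {q5,q10} and {q7}.
Refine {q0,q3,q4,q6,q8,q11,q12,q13} on symbol 0: members go to different blocks, giving {q0,q3,q6,q8,q12,q13} and {q4,q11}.
Refine {q0,q3,q6,q8,q12,q13} on symbol 1: members go to different blocks, giving {q0,q3,q12} and {q6,q8,q13}.
On input 0, block {q6,q8,q13} splits into {q6,q13} and {q8}.
The partition is now stable with 7 blocks: {q5,q10} | {q0,q3,q12} | {q2} | {q7} | {q4,q11} | {q6,q13} | {q8}.

7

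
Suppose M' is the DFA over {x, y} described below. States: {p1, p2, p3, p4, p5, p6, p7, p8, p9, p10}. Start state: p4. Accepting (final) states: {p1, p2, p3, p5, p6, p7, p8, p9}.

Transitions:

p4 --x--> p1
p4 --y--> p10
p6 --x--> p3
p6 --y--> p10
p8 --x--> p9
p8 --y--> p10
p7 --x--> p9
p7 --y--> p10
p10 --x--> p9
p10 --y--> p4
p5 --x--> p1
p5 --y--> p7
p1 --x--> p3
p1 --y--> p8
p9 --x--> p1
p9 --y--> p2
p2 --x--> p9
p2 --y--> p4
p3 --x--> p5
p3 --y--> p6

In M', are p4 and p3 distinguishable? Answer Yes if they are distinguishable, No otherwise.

Yes

All states are reachable from the start state.
Initial partition by acceptance: {p1,p2,p3,p5,p6,p7,p8,p9} | {p4,p10}.
Refine {p1,p2,p3,p5,p6,p7,p8,p9} on symbol y: members go to different blocks, giving {p1,p3,p5,p9} and {p2,p6,p7,p8}.
No further refinement is possible. Final partition (3 blocks): {p1,p3,p5,p9} | {p4,p10} | {p2,p6,p7,p8}.
p4 and p3 end up in different blocks, so they are distinguishable. For instance, the string 'ε' is accepted from only p3.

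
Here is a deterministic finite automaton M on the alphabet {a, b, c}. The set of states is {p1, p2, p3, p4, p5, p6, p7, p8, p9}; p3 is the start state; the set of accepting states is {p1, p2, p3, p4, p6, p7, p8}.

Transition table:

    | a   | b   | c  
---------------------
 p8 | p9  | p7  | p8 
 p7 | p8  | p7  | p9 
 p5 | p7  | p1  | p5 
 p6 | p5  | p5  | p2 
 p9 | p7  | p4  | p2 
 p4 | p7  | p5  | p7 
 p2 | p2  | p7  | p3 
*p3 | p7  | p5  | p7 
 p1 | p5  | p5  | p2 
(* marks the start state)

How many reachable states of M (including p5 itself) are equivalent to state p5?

1

First remove the unreachable states {p6}; 8 states remain.
Initial partition by acceptance: {p1,p2,p3,p4,p7,p8} | {p5,p9}.
Split {p1,p2,p3,p4,p7,p8} by δ(·,a) → {p2,p3,p4,p7} and {p1,p8}.
Split {p2,p3,p4,p7} by δ(·,a) → {p2,p3,p4} and {p7}.
On input a, block {p2,p3,p4} splits into {p3,p4} and {p2}.
Refine {p5,p9} on symbol b: members go to different blocks, giving {p5} and {p9}.
On input a, block {p1,p8} splits into {p1} and {p8}.
No further refinement is possible. Final partition (7 blocks): {p3,p4} | {p5} | {p1} | {p7} | {p2} | {p9} | {p8}.
State p5 belongs to the block {p5}, which has 1 states.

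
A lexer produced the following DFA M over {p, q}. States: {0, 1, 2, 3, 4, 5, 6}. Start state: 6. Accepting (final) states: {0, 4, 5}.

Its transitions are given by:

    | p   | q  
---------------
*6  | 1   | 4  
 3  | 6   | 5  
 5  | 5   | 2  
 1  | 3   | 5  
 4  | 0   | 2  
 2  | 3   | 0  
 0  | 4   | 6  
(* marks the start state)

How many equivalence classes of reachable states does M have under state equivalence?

All states are reachable from the start state.
P0 = {0,4,5} | {1,2,3,6}.
Stable partition: {0,4,5} | {1,2,3,6} — 2 equivalence classes.

2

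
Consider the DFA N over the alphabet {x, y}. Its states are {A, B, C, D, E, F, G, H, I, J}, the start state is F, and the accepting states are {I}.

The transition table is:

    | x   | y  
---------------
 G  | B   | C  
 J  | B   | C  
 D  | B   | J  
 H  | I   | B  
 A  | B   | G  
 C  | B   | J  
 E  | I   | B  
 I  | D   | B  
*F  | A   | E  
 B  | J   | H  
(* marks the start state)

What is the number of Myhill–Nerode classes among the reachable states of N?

4

All states are reachable from the start state.
P0 = {I} | {A,B,C,D,E,F,G,H,J}.
On input x, block {A,B,C,D,E,F,G,H,J} splits into {A,B,C,D,F,G,J} and {E,H}.
Refine {A,B,C,D,F,G,J} on symbol y: members go to different blocks, giving {A,C,D,G,J} and {B,F}.
Stable partition: {I} | {A,C,D,G,J} | {E,H} | {B,F} — 4 equivalence classes.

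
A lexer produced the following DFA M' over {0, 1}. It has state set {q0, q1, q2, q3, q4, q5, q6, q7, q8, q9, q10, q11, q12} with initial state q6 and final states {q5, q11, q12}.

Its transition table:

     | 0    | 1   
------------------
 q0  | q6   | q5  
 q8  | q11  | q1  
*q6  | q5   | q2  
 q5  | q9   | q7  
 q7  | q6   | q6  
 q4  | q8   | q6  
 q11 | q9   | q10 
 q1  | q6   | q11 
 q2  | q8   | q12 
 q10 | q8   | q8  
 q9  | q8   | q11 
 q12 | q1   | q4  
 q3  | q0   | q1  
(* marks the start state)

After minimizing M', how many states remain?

4

States {q0,q3} cannot be reached from the start state, so discard them.
Initial partition by acceptance: {q5,q11,q12} | {q1,q2,q4,q6,q7,q8,q9,q10}.
Split {q1,q2,q4,q6,q7,q8,q9,q10} by δ(·,0) → {q1,q2,q4,q7,q9,q10} and {q6,q8}.
Split {q1,q2,q4,q7,q9,q10} by δ(·,1) → {q1,q2,q9} and {q4,q7,q10}.
The partition is now stable with 4 blocks: {q5,q11,q12} | {q1,q2,q9} | {q6,q8} | {q4,q7,q10}.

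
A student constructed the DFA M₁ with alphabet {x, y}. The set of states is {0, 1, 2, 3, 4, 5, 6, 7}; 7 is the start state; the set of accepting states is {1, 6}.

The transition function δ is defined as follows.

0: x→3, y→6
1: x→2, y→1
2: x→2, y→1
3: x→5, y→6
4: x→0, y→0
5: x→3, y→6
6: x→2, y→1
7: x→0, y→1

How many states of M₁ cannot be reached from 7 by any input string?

1

No path from 7 leads to 4; the other 7 states are all reachable.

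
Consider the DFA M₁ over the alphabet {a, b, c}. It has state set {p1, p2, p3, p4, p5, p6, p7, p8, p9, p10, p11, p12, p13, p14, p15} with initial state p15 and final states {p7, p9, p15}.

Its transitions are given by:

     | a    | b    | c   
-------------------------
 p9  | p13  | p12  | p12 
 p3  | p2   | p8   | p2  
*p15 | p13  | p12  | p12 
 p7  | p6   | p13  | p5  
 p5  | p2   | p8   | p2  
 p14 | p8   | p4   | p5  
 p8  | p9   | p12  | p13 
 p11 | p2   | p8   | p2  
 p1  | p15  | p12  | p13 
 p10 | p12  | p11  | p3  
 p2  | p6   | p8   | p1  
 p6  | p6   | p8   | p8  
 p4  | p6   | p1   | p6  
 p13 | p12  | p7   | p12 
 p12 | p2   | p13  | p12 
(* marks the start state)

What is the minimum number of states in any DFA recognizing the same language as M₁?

7

First remove the unreachable states {p3,p4,p10,p11,p14}; 10 states remain.
P0 = {p7,p9,p15} | {p1,p2,p5,p6,p8,p12,p13}.
Split {p1,p2,p5,p6,p8,p12,p13} by δ(·,a) → {p2,p5,p6,p12,p13} and {p1,p8}.
Refine {p2,p5,p6,p12,p13} on symbol b: members go to different blocks, giving {p2,p5,p6} and {p12} and {p13}.
Split {p7,p9,p15} by δ(·,a) → {p9,p15} and {p7}.
On input c, block {p2,p5,p6} splits into {p2,p6} and {p5}.
No further refinement is possible. Final partition (7 blocks): {p9,p15} | {p2,p6} | {p1,p8} | {p12} | {p13} | {p7} | {p5}.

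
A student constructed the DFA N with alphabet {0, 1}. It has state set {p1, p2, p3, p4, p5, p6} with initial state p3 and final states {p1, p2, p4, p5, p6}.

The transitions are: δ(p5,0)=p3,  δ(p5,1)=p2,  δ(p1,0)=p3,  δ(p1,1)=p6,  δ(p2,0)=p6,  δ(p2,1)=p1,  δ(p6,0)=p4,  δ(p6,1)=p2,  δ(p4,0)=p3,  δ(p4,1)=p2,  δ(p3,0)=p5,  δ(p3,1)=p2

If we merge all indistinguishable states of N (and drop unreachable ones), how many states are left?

5

Start with accepting vs non-accepting: {p1,p2,p4,p5,p6} | {p3}.
Refine {p1,p2,p4,p5,p6} on symbol 0: members go to different blocks, giving {p1,p4,p5} and {p2,p6}.
On input 0, block {p2,p6} splits into {p2} and {p6}.
On input 1, block {p1,p4,p5} splits into {p4,p5} and {p1}.
The partition is now stable with 5 blocks: {p4,p5} | {p3} | {p2} | {p6} | {p1}.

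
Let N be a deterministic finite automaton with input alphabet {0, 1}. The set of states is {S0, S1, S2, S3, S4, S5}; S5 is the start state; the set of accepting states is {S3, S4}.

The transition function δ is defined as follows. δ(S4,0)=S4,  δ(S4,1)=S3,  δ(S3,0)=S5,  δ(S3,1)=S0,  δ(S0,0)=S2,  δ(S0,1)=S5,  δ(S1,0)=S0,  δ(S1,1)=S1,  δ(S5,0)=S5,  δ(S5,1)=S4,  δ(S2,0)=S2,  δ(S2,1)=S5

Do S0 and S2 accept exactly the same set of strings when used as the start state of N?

Yes

First remove the unreachable states {S1}; 5 states remain.
Start with accepting vs non-accepting: {S3,S4} | {S0,S2,S5}.
Refine {S3,S4} on symbol 0: members go to different blocks, giving {S3} and {S4}.
Split {S0,S2,S5} by δ(·,1) → {S0,S2} and {S5}.
The partition is now stable with 4 blocks: {S3} | {S0,S2} | {S4} | {S5}.
S0 and S2 lie in the same block of the stable partition, so they are equivalent — no string distinguishes them.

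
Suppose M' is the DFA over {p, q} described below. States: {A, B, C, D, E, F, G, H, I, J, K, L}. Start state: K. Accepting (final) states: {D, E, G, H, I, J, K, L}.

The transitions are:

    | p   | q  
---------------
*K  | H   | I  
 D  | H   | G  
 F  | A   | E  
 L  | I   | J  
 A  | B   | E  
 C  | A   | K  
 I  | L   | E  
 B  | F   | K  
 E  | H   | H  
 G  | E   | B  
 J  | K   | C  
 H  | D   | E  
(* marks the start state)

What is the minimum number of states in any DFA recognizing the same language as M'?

5

Every state is reachable, so we keep all 12.
Initial partition by acceptance: {D,E,G,H,I,J,K,L} | {A,B,C,F}.
Refine {D,E,G,H,I,J,K,L} on symbol q: members go to different blocks, giving {D,E,H,I,K,L} and {G,J}.
Refine {D,E,H,I,K,L} on symbol q: members go to different blocks, giving {E,H,I,K} and {D,L}.
On input p, block {E,H,I,K} splits into {E,K} and {H,I}.
Stable partition: {E,K} | {A,B,C,F} | {G,J} | {D,L} | {H,I} — 5 equivalence classes.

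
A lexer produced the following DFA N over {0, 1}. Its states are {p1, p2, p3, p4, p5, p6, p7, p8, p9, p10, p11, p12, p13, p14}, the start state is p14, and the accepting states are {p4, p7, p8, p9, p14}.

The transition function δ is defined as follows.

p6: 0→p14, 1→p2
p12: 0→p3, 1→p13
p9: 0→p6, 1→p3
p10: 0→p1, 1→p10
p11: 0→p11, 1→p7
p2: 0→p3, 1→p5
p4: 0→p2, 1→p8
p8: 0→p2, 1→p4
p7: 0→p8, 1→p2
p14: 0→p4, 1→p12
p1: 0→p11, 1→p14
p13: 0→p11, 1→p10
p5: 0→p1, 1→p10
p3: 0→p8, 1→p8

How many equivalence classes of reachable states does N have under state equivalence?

6

States {p6,p9} cannot be reached from the start state, so discard them.
P0 = {p4,p7,p8,p14} | {p1,p2,p3,p5,p10,p11,p12,p13}.
On input 0, block {p4,p7,p8,p14} splits into {p4,p8} and {p7,p14}.
On input 0, block {p1,p2,p3,p5,p10,p11,p12,p13} splits into {p1,p2,p5,p10,p11,p12,p13} and {p3}.
Refine {p1,p2,p5,p10,p11,p12,p13} on symbol 0: members go to different blocks, giving {p1,p5,p10,p11,p13} and {p2,p12}.
Refine {p1,p5,p10,p11,p13} on symbol 1: members go to different blocks, giving {p5,p10,p13} and {p1,p11}.
No further refinement is possible. Final partition (6 blocks): {p4,p8} | {p5,p10,p13} | {p7,p14} | {p3} | {p2,p12} | {p1,p11}.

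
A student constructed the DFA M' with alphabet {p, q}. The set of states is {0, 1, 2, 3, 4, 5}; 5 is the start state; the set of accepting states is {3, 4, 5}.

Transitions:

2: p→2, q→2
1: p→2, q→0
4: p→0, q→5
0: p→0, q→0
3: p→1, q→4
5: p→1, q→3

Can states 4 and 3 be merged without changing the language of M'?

Yes

Every state is reachable, so we keep all 6.
Initial partition by acceptance: {3,4,5} | {0,1,2}.
No further refinement is possible. Final partition (2 blocks): {3,4,5} | {0,1,2}.
4 and 3 lie in the same block of the stable partition, so they are equivalent — no string distinguishes them.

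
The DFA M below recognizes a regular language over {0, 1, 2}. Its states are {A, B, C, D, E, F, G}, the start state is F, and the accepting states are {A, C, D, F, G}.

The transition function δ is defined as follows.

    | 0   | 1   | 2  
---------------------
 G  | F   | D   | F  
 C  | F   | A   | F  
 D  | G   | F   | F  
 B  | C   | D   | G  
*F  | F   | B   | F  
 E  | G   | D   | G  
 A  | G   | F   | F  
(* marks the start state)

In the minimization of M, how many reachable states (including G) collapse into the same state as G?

Reachable states from the start: {A,B,C,D,F,G}. Unreachable: {E} — drop them.
Initial partition by acceptance: {A,C,D,F,G} | {B}.
On input 1, block {A,C,D,F,G} splits into {A,C,D,G} and {F}.
Refine {A,C,D,G} on symbol 0: members go to different blocks, giving {A,D} and {C,G}.
Stable partition: {A,D} | {B} | {F} | {C,G} — 4 equivalence classes.
The equivalence class containing G is {C,G}, of size 2.

2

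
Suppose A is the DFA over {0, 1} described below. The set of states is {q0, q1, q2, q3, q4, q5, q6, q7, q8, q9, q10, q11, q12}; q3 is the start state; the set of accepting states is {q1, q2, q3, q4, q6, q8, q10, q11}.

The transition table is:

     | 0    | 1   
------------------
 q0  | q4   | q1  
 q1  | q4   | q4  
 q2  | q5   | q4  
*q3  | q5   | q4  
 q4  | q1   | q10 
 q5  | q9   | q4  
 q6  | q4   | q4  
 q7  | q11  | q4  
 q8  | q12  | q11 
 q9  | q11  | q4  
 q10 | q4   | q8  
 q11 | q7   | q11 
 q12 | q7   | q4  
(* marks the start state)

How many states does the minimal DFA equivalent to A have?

Reachable states from the start: {q1,q3,q4,q5,q7,q8,q9,q10,q11,q12}. Unreachable: {q0,q2,q6} — drop them.
Initial partition by acceptance: {q1,q3,q4,q8,q10,q11} | {q5,q7,q9,q12}.
Split {q1,q3,q4,q8,q10,q11} by δ(·,0) → {q1,q4,q10} and {q3,q8,q11}.
On input 1, block {q1,q4,q10} splits into {q1,q4} and {q10}.
Refine {q1,q4} on symbol 1: members go to different blocks, giving {q1} and {q4}.
On input 0, block {q5,q7,q9,q12} splits into {q5,q12} and {q7,q9}.
Refine {q3,q8,q11} on symbol 0: members go to different blocks, giving {q3,q8} and {q11}.
On input 1, block {q3,q8} splits into {q3} and {q8}.
Stable partition: {q1} | {q5,q12} | {q3} | {q10} | {q4} | {q7,q9} | {q11} | {q8} — 8 equivalence classes.

8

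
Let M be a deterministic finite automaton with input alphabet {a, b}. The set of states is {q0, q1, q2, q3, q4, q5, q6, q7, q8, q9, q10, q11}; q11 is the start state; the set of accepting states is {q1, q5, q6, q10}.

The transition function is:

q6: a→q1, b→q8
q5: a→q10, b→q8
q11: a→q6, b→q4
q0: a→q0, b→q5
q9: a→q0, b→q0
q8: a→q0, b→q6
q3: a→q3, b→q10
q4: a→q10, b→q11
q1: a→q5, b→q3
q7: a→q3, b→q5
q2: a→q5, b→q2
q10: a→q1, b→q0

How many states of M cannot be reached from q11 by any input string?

3

BFS from q11 reaches {q0, q1, q3, q4, q5, q6, q8, q10, q11}; the 3 state(s) q2, q7, q9 are never visited.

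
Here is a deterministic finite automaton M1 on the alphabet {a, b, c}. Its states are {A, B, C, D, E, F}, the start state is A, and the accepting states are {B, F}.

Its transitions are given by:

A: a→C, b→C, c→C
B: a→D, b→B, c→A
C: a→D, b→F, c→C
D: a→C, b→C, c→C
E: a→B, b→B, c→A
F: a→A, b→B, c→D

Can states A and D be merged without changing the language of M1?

Reachable states from the start: {A,B,C,D,F}. Unreachable: {E} — drop them.
Initial partition by acceptance: {B,F} | {A,C,D}.
Refine {A,C,D} on symbol b: members go to different blocks, giving {A,D} and {C}.
The partition is now stable with 3 blocks: {B,F} | {A,D} | {C}.
A and D lie in the same block of the stable partition, so they are equivalent — no string distinguishes them.

Yes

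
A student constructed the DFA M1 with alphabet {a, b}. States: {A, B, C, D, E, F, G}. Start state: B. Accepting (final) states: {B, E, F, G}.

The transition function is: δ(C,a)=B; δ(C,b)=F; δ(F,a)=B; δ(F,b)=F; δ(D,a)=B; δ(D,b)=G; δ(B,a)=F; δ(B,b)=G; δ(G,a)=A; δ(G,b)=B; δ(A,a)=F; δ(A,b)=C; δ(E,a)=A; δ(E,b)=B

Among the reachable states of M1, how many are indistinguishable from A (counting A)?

Reachable states from the start: {A,B,C,F,G}. Unreachable: {D,E} — drop them.
Start with accepting vs non-accepting: {B,F,G} | {A,C}.
On input a, block {B,F,G} splits into {B,F} and {G}.
Split {B,F} by δ(·,b) → {B} and {F}.
On input a, block {A,C} splits into {A} and {C}.
Stable partition: {B} | {A} | {G} | {F} | {C} — 5 equivalence classes.
The equivalence class containing A is {A}, of size 1.

1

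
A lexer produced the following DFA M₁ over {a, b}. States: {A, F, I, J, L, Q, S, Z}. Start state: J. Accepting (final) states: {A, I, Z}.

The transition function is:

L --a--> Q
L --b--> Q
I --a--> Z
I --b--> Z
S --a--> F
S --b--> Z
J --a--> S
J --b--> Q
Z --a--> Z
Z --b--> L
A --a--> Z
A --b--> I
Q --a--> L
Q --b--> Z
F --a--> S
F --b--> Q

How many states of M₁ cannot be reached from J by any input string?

2

Starting at J and following transitions, the reachable set is {F, J, L, Q, S, Z}. That leaves A, I unreachable — 2 in total.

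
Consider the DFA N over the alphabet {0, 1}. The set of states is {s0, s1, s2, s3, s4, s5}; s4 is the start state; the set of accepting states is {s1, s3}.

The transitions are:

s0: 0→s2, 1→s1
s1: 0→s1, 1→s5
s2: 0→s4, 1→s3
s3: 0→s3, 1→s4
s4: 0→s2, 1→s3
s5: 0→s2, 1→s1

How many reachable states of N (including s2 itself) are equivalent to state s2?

Reachable states from the start: {s2,s3,s4}. Unreachable: {s0,s1,s5} — drop them.
Initial partition by acceptance: {s3} | {s2,s4}.
The partition is now stable with 2 blocks: {s3} | {s2,s4}.
The equivalence class containing s2 is {s2,s4}, of size 2.

2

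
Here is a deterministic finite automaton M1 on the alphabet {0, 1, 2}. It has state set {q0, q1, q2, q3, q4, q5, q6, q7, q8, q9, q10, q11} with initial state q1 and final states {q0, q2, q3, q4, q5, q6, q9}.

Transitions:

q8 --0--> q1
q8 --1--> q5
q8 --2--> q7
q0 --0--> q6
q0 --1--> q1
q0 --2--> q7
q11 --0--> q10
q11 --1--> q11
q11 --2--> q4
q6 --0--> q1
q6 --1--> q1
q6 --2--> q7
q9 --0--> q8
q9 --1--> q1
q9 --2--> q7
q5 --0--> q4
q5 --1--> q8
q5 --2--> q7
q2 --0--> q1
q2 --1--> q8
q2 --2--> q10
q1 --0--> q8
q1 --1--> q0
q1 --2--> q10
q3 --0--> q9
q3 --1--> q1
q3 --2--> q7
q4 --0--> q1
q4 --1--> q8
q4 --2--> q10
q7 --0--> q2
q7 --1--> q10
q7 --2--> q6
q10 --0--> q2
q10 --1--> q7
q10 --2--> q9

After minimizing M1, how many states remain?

Reachable states from the start: {q0,q1,q2,q4,q5,q6,q7,q8,q9,q10}. Unreachable: {q3,q11} — drop them.
Initial partition by acceptance: {q0,q2,q4,q5,q6,q9} | {q1,q7,q8,q10}.
On input 0, block {q0,q2,q4,q5,q6,q9} splits into {q2,q4,q6,q9} and {q0,q5}.
On input 0, block {q1,q7,q8,q10} splits into {q1,q8} and {q7,q10}.
No further refinement is possible. Final partition (4 blocks): {q2,q4,q6,q9} | {q1,q8} | {q0,q5} | {q7,q10}.

4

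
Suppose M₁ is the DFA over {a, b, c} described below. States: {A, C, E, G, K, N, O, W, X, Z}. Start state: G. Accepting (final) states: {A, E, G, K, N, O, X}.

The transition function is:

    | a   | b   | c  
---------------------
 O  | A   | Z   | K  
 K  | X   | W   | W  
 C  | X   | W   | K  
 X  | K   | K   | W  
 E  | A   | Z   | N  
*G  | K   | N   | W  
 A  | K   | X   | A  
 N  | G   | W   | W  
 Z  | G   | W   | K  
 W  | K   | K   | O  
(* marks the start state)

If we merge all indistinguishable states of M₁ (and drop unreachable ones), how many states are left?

6

Reachable states from the start: {A,G,K,N,O,W,X,Z}. Unreachable: {C,E} — drop them.
Initial partition by acceptance: {A,G,K,N,O,X} | {W,Z}.
Split {A,G,K,N,O,X} by δ(·,b) → {K,N,O} and {A,G,X}.
On input c, block {K,N,O} splits into {K,N} and {O}.
Refine {W,Z} on symbol a: members go to different blocks, giving {W} and {Z}.
Split {A,G,X} by δ(·,b) → {G,X} and {A}.
No further refinement is possible. Final partition (6 blocks): {K,N} | {W} | {G,X} | {O} | {Z} | {A}.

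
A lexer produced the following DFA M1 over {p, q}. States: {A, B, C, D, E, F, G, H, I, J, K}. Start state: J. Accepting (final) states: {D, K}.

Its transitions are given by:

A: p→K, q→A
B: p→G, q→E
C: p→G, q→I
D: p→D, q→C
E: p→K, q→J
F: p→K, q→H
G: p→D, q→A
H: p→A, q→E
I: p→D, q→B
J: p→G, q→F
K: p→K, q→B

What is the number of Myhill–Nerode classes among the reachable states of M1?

4

Every state is reachable, so we keep all 11.
P0 = {D,K} | {A,B,C,E,F,G,H,I,J}.
Refine {A,B,C,E,F,G,H,I,J} on symbol p: members go to different blocks, giving {A,E,F,G,I} and {B,C,H,J}.
Split {A,E,F,G,I} by δ(·,q) → {E,F,I} and {A,G}.
No further refinement is possible. Final partition (4 blocks): {D,K} | {E,F,I} | {B,C,H,J} | {A,G}.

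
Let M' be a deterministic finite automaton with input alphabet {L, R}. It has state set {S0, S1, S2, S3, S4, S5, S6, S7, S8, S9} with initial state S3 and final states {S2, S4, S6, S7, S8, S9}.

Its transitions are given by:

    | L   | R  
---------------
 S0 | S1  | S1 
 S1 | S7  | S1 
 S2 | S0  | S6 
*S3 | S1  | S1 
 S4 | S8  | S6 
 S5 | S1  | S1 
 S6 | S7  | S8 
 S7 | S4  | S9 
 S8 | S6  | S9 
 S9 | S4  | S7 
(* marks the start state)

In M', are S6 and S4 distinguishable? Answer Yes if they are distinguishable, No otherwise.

States {S0,S2,S5} cannot be reached from the start state, so discard them.
Start with accepting vs non-accepting: {S4,S6,S7,S8,S9} | {S1,S3}.
On input L, block {S1,S3} splits into {S1} and {S3}.
No further refinement is possible. Final partition (3 blocks): {S4,S6,S7,S8,S9} | {S1} | {S3}.
S6 and S4 lie in the same block of the stable partition, so they are equivalent — no string distinguishes them.

No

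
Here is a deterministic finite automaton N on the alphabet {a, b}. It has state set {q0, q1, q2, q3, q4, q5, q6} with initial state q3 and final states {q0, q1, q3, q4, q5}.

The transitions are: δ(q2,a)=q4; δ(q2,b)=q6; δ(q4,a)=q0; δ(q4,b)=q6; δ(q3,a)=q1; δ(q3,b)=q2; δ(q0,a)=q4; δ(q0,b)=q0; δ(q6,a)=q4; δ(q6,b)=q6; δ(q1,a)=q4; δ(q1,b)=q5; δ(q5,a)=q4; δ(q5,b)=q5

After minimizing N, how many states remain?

Every state is reachable, so we keep all 7.
Initial partition by acceptance: {q0,q1,q3,q4,q5} | {q2,q6}.
On input b, block {q0,q1,q3,q4,q5} splits into {q0,q1,q5} and {q3,q4}.
Stable partition: {q0,q1,q5} | {q2,q6} | {q3,q4} — 3 equivalence classes.

3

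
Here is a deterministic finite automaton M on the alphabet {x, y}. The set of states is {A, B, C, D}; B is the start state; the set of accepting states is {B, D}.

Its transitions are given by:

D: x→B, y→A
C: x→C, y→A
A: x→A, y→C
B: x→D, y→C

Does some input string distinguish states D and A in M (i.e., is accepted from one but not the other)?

All states are reachable from the start state.
Initial partition by acceptance: {B,D} | {A,C}.
No further refinement is possible. Final partition (2 blocks): {B,D} | {A,C}.
D and A end up in different blocks, so they are distinguishable. For instance, the string 'ε' is accepted from only D.

Yes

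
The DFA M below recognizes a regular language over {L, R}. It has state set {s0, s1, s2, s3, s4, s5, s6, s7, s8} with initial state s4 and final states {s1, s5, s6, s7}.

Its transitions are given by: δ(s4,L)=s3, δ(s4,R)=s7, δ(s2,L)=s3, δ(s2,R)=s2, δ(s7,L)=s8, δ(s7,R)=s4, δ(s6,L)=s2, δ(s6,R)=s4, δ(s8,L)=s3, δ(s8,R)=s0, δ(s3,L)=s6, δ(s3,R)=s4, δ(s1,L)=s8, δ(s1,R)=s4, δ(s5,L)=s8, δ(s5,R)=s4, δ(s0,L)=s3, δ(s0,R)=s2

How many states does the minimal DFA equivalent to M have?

4

Reachable states from the start: {s0,s2,s3,s4,s6,s7,s8}. Unreachable: {s1,s5} — drop them.
P0 = {s6,s7} | {s0,s2,s3,s4,s8}.
Split {s0,s2,s3,s4,s8} by δ(·,L) → {s0,s2,s4,s8} and {s3}.
Split {s0,s2,s4,s8} by δ(·,R) → {s0,s2,s8} and {s4}.
The partition is now stable with 4 blocks: {s6,s7} | {s0,s2,s8} | {s3} | {s4}.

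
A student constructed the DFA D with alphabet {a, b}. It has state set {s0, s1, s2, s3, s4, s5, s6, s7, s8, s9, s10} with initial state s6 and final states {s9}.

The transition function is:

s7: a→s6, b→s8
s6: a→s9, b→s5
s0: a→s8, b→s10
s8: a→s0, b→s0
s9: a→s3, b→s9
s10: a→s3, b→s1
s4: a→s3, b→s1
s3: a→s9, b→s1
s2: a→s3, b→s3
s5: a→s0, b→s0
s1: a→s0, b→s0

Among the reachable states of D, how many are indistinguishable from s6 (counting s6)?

2

States {s2,s4,s7} cannot be reached from the start state, so discard them.
Initial partition by acceptance: {s9} | {s0,s1,s3,s5,s6,s8,s10}.
Split {s0,s1,s3,s5,s6,s8,s10} by δ(·,a) → {s0,s1,s5,s8,s10} and {s3,s6}.
Refine {s0,s1,s5,s8,s10} on symbol a: members go to different blocks, giving {s0,s1,s5,s8} and {s10}.
Split {s0,s1,s5,s8} by δ(·,b) → {s1,s5,s8} and {s0}.
Stable partition: {s9} | {s1,s5,s8} | {s3,s6} | {s10} | {s0} — 5 equivalence classes.
The equivalence class containing s6 is {s3,s6}, of size 2.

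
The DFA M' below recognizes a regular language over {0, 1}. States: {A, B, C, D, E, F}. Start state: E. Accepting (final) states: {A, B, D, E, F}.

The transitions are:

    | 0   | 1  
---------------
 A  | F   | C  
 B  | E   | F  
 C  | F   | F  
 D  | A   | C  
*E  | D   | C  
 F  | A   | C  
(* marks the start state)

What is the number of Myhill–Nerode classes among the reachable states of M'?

2

First remove the unreachable states {B}; 5 states remain.
P0 = {A,D,E,F} | {C}.
Stable partition: {A,D,E,F} | {C} — 2 equivalence classes.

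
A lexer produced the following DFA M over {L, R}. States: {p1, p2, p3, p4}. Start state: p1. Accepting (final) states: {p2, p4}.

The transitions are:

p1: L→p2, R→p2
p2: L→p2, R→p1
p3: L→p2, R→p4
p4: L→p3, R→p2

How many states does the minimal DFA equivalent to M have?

Reachable states from the start: {p1,p2}. Unreachable: {p3,p4} — drop them.
Start with accepting vs non-accepting: {p2} | {p1}.
No further refinement is possible. Final partition (2 blocks): {p2} | {p1}.

2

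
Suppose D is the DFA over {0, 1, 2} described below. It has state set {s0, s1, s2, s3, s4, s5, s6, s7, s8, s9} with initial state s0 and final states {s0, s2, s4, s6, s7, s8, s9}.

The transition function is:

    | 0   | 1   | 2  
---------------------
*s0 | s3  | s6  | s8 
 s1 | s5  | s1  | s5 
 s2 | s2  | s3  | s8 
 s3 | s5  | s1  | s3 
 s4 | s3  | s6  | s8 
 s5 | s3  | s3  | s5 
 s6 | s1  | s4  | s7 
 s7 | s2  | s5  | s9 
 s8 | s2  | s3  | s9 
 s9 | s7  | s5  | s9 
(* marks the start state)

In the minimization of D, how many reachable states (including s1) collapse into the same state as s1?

Initial partition by acceptance: {s0,s2,s4,s6,s7,s8,s9} | {s1,s3,s5}.
Refine {s0,s2,s4,s6,s7,s8,s9} on symbol 0: members go to different blocks, giving {s2,s7,s8,s9} and {s0,s4,s6}.
No further refinement is possible. Final partition (3 blocks): {s2,s7,s8,s9} | {s1,s3,s5} | {s0,s4,s6}.
State s1 belongs to the block {s1,s3,s5}, which has 3 states.

3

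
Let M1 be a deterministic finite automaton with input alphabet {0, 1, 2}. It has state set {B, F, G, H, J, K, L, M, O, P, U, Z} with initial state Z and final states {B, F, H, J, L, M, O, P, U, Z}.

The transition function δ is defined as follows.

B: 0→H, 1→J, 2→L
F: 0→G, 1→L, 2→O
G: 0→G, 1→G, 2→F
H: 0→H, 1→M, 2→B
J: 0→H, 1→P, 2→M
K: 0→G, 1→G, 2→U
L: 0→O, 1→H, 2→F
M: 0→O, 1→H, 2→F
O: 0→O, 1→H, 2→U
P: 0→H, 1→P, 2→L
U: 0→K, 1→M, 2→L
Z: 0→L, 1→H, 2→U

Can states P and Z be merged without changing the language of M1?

Every state is reachable, so we keep all 12.
Start with accepting vs non-accepting: {B,F,H,J,L,M,O,P,U,Z} | {G,K}.
Split {B,F,H,J,L,M,O,P,U,Z} by δ(·,0) → {B,H,J,L,M,O,P,Z} and {F,U}.
Split {B,H,J,L,M,O,P,Z} by δ(·,2) → {B,H,J,P} and {L,M,O,Z}.
Refine {B,H,J,P} on symbol 1: members go to different blocks, giving {B,J,P} and {H}.
The partition is now stable with 5 blocks: {B,J,P} | {G,K} | {F,U} | {L,M,O,Z} | {H}.
P and Z end up in different blocks, so they are distinguishable. For instance, the string '20' is accepted from only P.

No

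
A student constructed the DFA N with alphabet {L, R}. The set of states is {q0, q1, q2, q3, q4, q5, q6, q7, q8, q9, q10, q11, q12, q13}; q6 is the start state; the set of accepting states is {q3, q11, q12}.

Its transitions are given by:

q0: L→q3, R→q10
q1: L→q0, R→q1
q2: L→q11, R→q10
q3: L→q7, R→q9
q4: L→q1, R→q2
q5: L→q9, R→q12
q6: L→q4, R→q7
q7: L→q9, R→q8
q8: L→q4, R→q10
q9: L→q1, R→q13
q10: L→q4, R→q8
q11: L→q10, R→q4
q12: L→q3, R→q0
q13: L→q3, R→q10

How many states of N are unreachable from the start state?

2

BFS from q6 reaches {q0, q1, q2, q3, q4, q6, q7, q8, q9, q10, q11, q13}; the 2 state(s) q5, q12 are never visited.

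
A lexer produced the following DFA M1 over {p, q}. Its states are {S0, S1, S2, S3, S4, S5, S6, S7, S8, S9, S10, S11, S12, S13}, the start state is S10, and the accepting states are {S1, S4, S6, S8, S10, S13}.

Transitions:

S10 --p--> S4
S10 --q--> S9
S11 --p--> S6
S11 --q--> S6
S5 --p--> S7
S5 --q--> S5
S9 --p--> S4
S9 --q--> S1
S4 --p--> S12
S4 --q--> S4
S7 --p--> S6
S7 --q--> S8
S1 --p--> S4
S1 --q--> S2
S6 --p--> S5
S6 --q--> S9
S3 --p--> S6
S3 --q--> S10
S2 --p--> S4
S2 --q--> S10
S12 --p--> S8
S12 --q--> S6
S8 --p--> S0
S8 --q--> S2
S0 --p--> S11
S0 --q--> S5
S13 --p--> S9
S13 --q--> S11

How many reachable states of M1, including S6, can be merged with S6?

States {S3,S13} cannot be reached from the start state, so discard them.
P0 = {S1,S4,S6,S8,S10} | {S0,S2,S5,S7,S9,S11,S12}.
Refine {S1,S4,S6,S8,S10} on symbol p: members go to different blocks, giving {S4,S6,S8} and {S1,S10}.
Split {S4,S6,S8} by δ(·,q) → {S6,S8} and {S4}.
On input p, block {S0,S2,S5,S7,S9,S11,S12} splits into {S7,S11,S12} and {S0,S5} and {S2,S9}.
The partition is now stable with 6 blocks: {S6,S8} | {S7,S11,S12} | {S1,S10} | {S4} | {S0,S5} | {S2,S9}.
State S6 belongs to the block {S6,S8}, which has 2 states.

2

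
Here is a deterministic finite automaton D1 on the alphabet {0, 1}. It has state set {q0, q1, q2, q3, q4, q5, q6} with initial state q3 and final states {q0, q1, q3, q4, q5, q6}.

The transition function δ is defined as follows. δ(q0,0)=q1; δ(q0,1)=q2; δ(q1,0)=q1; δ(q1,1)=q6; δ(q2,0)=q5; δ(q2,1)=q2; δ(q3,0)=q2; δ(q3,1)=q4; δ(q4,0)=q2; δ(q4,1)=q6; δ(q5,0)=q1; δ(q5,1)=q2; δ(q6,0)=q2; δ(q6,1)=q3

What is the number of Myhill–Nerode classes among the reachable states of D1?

Reachable states from the start: {q1,q2,q3,q4,q5,q6}. Unreachable: {q0} — drop them.
Start with accepting vs non-accepting: {q1,q3,q4,q5,q6} | {q2}.
On input 0, block {q1,q3,q4,q5,q6} splits into {q3,q4,q6} and {q1,q5}.
On input 1, block {q1,q5} splits into {q1} and {q5}.
No further refinement is possible. Final partition (4 blocks): {q3,q4,q6} | {q2} | {q1} | {q5}.

4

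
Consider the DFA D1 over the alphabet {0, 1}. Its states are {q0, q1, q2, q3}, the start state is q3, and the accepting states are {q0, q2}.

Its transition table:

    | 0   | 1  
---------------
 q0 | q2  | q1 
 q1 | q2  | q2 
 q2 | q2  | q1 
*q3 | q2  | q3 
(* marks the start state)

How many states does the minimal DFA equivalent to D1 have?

Reachable states from the start: {q1,q2,q3}. Unreachable: {q0} — drop them.
Initial partition by acceptance: {q2} | {q1,q3}.
Refine {q1,q3} on symbol 1: members go to different blocks, giving {q1} and {q3}.
No further refinement is possible. Final partition (3 blocks): {q2} | {q1} | {q3}.

3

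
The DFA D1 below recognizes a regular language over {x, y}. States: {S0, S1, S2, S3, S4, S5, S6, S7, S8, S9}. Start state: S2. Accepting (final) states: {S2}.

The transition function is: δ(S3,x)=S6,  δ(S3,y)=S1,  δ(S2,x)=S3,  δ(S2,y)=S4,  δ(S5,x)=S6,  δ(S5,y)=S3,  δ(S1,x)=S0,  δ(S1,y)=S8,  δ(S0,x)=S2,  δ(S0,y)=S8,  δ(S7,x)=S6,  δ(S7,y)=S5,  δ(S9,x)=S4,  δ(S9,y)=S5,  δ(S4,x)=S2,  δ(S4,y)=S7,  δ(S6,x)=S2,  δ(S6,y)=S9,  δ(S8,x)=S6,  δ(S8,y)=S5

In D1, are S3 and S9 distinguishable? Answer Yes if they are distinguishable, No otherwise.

No

Initial partition by acceptance: {S2} | {S0,S1,S3,S4,S5,S6,S7,S8,S9}.
On input x, block {S0,S1,S3,S4,S5,S6,S7,S8,S9} splits into {S1,S3,S5,S7,S8,S9} and {S0,S4,S6}.
The partition is now stable with 3 blocks: {S2} | {S1,S3,S5,S7,S8,S9} | {S0,S4,S6}.
S3 and S9 lie in the same block of the stable partition, so they are equivalent — no string distinguishes them.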